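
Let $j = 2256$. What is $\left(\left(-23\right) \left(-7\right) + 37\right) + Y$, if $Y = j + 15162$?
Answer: $17616$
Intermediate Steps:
$Y = 17418$ ($Y = 2256 + 15162 = 17418$)
$\left(\left(-23\right) \left(-7\right) + 37\right) + Y = \left(\left(-23\right) \left(-7\right) + 37\right) + 17418 = \left(161 + 37\right) + 17418 = 198 + 17418 = 17616$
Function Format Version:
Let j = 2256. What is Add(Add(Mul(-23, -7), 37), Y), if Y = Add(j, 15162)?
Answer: 17616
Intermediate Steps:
Y = 17418 (Y = Add(2256, 15162) = 17418)
Add(Add(Mul(-23, -7), 37), Y) = Add(Add(Mul(-23, -7), 37), 17418) = Add(Add(161, 37), 17418) = Add(198, 17418) = 17616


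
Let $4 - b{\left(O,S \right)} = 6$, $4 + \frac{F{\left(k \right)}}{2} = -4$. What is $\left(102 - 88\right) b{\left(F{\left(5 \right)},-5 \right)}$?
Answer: $-28$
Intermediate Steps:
$F{\left(k \right)} = -16$ ($F{\left(k \right)} = -8 + 2 \left(-4\right) = -8 - 8 = -16$)
$b{\left(O,S \right)} = -2$ ($b{\left(O,S \right)} = 4 - 6 = -2$)
$\left(102 - 88\right) b{\left(F{\left(5 \right)},-5 \right)} = \left(102 - 88\right) \left(-2\right) = 14 \left(-2\right) = -28$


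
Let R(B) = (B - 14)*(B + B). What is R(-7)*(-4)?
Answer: -1176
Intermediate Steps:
R(B) = 2*B*(-14 + B) (R(B) = (-14 + B)*(2*B) = 2*B*(-14 + B))
R(-7)*(-4) = (2*(-7)*(-14 - 7))*(-4) = (2*(-7)*(-21))*(-4) = 294*(-4) = -1176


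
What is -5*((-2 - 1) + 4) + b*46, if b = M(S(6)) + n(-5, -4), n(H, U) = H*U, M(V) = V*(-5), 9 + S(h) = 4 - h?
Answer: 3445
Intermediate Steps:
S(h) = -5 - h (S(h) = -9 + (4 - h) = -5 - h)
M(V) = -5*V
b = 75 (b = -5*(-5 - 1*6) - 5*(-4) = -5*(-5 - 6) + 20 = -5*(-11) + 20 = 55 + 20 = 75)
-5*((-2 - 1) + 4) + b*46 = -5*((-2 - 1) + 4) + 75*46 = -5*(-3 + 4) + 3450 = -5*1 + 3450 = -5 + 3450 = 3445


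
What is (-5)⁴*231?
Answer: 144375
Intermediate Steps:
(-5)⁴*231 = 625*231 = 144375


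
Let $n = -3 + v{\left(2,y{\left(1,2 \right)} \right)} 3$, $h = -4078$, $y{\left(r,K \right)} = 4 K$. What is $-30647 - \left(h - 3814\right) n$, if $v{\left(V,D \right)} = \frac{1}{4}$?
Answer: $-48404$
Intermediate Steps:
$v{\left(V,D \right)} = \frac{1}{4}$
$n = - \frac{9}{4}$ ($n = -3 + \frac{1}{4} \cdot 3 = -3 + \frac{3}{4} = - \frac{9}{4} \approx -2.25$)
$-30647 - \left(h - 3814\right) n = -30647 - \left(-4078 - 3814\right) \left(- \frac{9}{4}\right) = -30647 - \left(-7892\right) \left(- \frac{9}{4}\right) = -30647 - 17757 = -48404$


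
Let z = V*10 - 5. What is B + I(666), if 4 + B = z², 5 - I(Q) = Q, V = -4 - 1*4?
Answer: 6560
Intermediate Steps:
V = -8 (V = -4 - 4 = -8)
I(Q) = 5 - Q
z = -85 (z = -8*10 - 5 = -80 - 5 = -85)
B = 7221 (B = -4 + (-85)² = -4 + 7225 = 7221)
B + I(666) = 7221 + (5 - 1*666) = 7221 + (5 - 666) = 7221 - 661 = 6560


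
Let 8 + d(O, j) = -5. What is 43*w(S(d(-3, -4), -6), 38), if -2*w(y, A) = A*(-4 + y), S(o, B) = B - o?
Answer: -2451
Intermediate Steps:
d(O, j) = -13 (d(O, j) = -8 - 5 = -13)
w(y, A) = -A*(-4 + y)/2
43*w(S(d(-3, -4), -6), 38) = 43*((½)*38*(4 - (-6 - 1*(-13)))) = 43*((½)*38*(4 - (-6 + 13))) = 43*((½)*38*(4 - 1*7)) = 43*((½)*38*(4 - 7)) = 43*((½)*38*(-3)) = 43*(-57) = -2451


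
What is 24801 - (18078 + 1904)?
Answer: 4819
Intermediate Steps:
24801 - (18078 + 1904) = 24801 - 1*19982 = 24801 - 19982 = 4819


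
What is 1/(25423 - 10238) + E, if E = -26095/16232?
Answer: -396236343/246482920 ≈ -1.6076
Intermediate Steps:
E = -26095/16232 (E = -26095*1/16232 = -26095/16232 ≈ -1.6076)
1/(25423 - 10238) + E = 1/(25423 - 10238) - 26095/16232 = 1/15185 - 26095/16232 = -396236343/246482920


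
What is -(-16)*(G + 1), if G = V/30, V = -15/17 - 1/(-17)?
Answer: 3968/255 ≈ 15.561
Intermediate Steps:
V = -14/17 (V = -15*1/17 - 1*(-1/17) = -15/17 + 1/17 = -14/17 ≈ -0.82353)
G = -7/255 (G = -14/17/30 = -14/17*1/30 = -7/255 ≈ -0.027451)
-(-16)*(G + 1) = -(-16)*(-7/255 + 1) = -(-16)*248/255 = -1*(-3968/255) = 3968/255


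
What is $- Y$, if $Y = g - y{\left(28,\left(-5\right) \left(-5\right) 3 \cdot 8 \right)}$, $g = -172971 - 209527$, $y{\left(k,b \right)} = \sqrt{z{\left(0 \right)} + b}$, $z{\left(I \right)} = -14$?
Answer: $382498 + \sqrt{586} \approx 3.8252 \cdot 10^{5}$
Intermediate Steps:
$y{\left(k,b \right)} = \sqrt{-14 + b}$
$g = -382498$
$Y = -382498 - \sqrt{586}$ ($Y = -382498 - \sqrt{-14 + \left(-5\right) \left(-5\right) 3 \cdot 8} = -382498 - \sqrt{-14 + 25 \cdot 3 \cdot 8} = -382498 - \sqrt{-14 + 75 \cdot 8} = -382498 - \sqrt{-14 + 600} = -382498 - \sqrt{586} \approx -3.8252 \cdot 10^{5}$)
$- Y = - (-382498 - \sqrt{586}) = 382498 + \sqrt{586}$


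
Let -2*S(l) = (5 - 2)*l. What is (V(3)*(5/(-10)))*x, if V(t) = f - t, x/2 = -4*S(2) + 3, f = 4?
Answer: -15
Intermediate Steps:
S(l) = -3*l/2 (S(l) = -(5 - 2)*l/2 = -3*l/2)
x = 30 (x = 2*(-(-6)*2 + 3) = 2*(-4*(-3) + 3) = 2*(12 + 3) = 2*15 = 30)
V(t) = 4 - t
(V(3)*(5/(-10)))*x = ((4 - 1*3)*(5/(-10)))*30 = ((4 - 3)*(5*(-1/10)))*30 = (1*(-1/2))*30 = -1/2*30 = -15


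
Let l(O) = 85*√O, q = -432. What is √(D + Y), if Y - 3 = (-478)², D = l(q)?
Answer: √(228487 + 1020*I*√3) ≈ 478.01 + 1.848*I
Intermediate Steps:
D = 1020*I*√3 (D = 85*√(-432) = 85*(12*I*√3) = 1020*I*√3 ≈ 1766.7*I)
Y = 228487 (Y = 3 + (-478)² = 3 + 228484 = 228487)
√(D + Y) = √(1020*I*√3 + 228487) = √(228487 + 1020*I*√3)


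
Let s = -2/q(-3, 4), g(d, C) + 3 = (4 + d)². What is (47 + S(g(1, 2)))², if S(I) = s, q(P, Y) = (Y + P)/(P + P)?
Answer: 3481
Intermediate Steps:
g(d, C) = -3 + (4 + d)²
q(P, Y) = (P + Y)/(2*P) (q(P, Y) = (P + Y)/((2*P)) = (P + Y)*(1/(2*P)) = (P + Y)/(2*P))
s = 12 (s = -2*(-6/(-3 + 4)) = -2/((½)*(-⅓)*1) = -2/(-⅙) = -2*(-6) = 12)
S(I) = 12
(47 + S(g(1, 2)))² = (47 + 12)² = 59² = 3481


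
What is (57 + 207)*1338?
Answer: 353232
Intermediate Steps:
(57 + 207)*1338 = 264*1338 = 353232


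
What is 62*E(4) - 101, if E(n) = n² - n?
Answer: 643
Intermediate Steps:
62*E(4) - 101 = 62*(4*(-1 + 4)) - 101 = 62*(4*3) - 101 = 62*12 - 101 = 744 - 101 = 643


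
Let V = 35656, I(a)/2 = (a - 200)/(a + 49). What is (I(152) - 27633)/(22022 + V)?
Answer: -1851443/3864426 ≈ -0.47910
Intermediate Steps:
I(a) = 2*(-200 + a)/(49 + a) (I(a) = 2*((a - 200)/(a + 49)) = 2*((-200 + a)/(49 + a)) = 2*(-200 + a)/(49 + a))
(I(152) - 27633)/(22022 + V) = (2*(-200 + 152)/(49 + 152) - 27633)/(22022 + 35656) = (2*(-48)/201 - 27633)/57678 = (2*(1/201)*(-48) - 27633)*(1/57678) = (-32/67 - 27633)*(1/57678) = -1851443/67*1/57678 = -1851443/3864426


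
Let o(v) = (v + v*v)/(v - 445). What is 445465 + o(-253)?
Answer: 155435407/349 ≈ 4.4537e+5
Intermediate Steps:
o(v) = (v + v²)/(-445 + v)
445465 + o(-253) = 445465 - 253*(1 - 253)/(-445 - 253) = 445465 - 253*(-252)/(-698) = 445465 - 253*(-1/698)*(-252) = 445465 - 31878/349 = 155435407/349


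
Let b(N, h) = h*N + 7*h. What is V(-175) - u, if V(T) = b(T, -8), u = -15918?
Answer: 17262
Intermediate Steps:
b(N, h) = 7*h + N*h (b(N, h) = N*h + 7*h = 7*h + N*h)
V(T) = -56 - 8*T (V(T) = -8*(7 + T) = -56 - 8*T)
V(-175) - u = (-56 - 8*(-175)) - 1*(-15918) = (-56 + 1400) + 15918 = 1344 + 15918 = 17262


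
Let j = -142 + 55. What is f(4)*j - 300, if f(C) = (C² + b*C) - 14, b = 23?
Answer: -8478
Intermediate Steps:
j = -87
f(C) = -14 + C² + 23*C (f(C) = (C² + 23*C) - 14 = -14 + C² + 23*C)
f(4)*j - 300 = (-14 + 4² + 23*4)*(-87) - 300 = (-14 + 16 + 92)*(-87) - 300 = 94*(-87) - 300 = -8178 - 300 = -8478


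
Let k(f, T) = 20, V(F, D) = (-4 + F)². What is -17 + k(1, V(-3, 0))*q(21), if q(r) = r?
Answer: 403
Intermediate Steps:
-17 + k(1, V(-3, 0))*q(21) = -17 + 20*21 = -17 + 420 = 403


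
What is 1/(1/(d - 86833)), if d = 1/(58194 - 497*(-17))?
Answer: -5786811618/66643 ≈ -86833.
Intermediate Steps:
d = 1/66643 (d = 1/(58194 + 8449) = 1/66643 ≈ 1.5005e-5)
1/(1/(d - 86833)) = 1/(1/(1/66643 - 86833)) = 1/(1/(-5786811618/66643)) = 1/(-66643/5786811618) = -5786811618/66643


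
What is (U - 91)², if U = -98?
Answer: 35721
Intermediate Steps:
(U - 91)² = (-98 - 91)² = (-189)² = 35721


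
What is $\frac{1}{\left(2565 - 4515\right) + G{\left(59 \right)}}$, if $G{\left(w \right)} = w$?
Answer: $- \frac{1}{1891} \approx -0.00052882$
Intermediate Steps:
$\frac{1}{\left(2565 - 4515\right) + G{\left(59 \right)}} = \frac{1}{\left(2565 - 4515\right) + 59} = \frac{1}{-1950 + 59} = \frac{1}{-1891} = - \frac{1}{1891}$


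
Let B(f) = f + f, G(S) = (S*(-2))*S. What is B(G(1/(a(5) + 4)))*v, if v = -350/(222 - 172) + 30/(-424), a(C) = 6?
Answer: 1499/5300 ≈ 0.28283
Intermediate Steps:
G(S) = -2*S² (G(S) = (-2*S)*S = -2*S²)
B(f) = 2*f
v = -1499/212 (v = -350/50 + 30*(-1/424) = -350*1/50 - 15/212 = -7 - 15/212 = -1499/212 ≈ -7.0708)
B(G(1/(a(5) + 4)))*v = (2*(-2/(6 + 4)²))*(-1499/212) = (2*(-2*(1/10)²))*(-1499/212) = (2*(-2*(⅒)²))*(-1499/212) = (2*(-2*1/100))*(-1499/212) = (2*(-1/50))*(-1499/212) = -1/25*(-1499/212) = 1499/5300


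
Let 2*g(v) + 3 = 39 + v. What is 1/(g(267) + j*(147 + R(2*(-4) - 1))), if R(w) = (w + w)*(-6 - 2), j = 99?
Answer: 2/57921 ≈ 3.4530e-5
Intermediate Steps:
R(w) = -16*w (R(w) = (2*w)*(-8) = -16*w)
g(v) = 18 + v/2 (g(v) = -3/2 + (39 + v)/2 = -3/2 + (39/2 + v/2) = 18 + v/2)
1/(g(267) + j*(147 + R(2*(-4) - 1))) = 1/((18 + (½)*267) + 99*(147 - 16*(2*(-4) - 1))) = 1/((18 + 267/2) + 99*(147 - 16*(-8 - 1))) = 1/(303/2 + 99*(147 - 16*(-9))) = 1/(303/2 + 99*(147 + 144)) = 1/(303/2 + 99*291) = 1/(303/2 + 28809) = 1/(57921/2) = 2/57921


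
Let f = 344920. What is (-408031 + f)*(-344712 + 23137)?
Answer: 20294919825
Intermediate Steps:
(-408031 + f)*(-344712 + 23137) = (-408031 + 344920)*(-344712 + 23137) = -63111*(-321575) = 20294919825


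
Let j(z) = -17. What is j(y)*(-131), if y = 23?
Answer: 2227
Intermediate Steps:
j(y)*(-131) = -17*(-131) = 2227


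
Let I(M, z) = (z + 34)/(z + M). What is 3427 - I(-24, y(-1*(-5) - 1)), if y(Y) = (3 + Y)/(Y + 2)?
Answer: 469710/137 ≈ 3428.5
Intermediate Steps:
y(Y) = (3 + Y)/(2 + Y)
I(M, z) = (34 + z)/(M + z)
3427 - I(-24, y(-1*(-5) - 1)) = 3427 - (34 + (3 + (-1*(-5) - 1))/(2 + (-1*(-5) - 1)))/(-24 + (3 + (-1*(-5) - 1))/(2 + (-1*(-5) - 1))) = 3427 - (34 + (3 + (5 - 1))/(2 + (5 - 1)))/(-24 + (3 + (5 - 1))/(2 + (5 - 1))) = 3427 - (34 + (3 + 4)/(2 + 4))/(-24 + (3 + 4)/(2 + 4)) = 3427 - (34 + 7/6)/(-24 + 7/6) = 3427 - 211/((-137/6)*6) = 3427 - (-6)*211/(137*6) = 3427 - 1*(-211/137) = 3427 + 211/137 = 469710/137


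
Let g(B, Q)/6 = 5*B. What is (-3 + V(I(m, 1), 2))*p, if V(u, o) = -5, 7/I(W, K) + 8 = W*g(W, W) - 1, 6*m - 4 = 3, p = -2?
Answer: 16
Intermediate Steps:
m = 7/6 (m = 2/3 + (1/6)*3 = 2/3 + 1/2 = 7/6 ≈ 1.1667)
g(B, Q) = 30*B (g(B, Q) = 6*(5*B) = 30*B)
I(W, K) = 7/(-9 + 30*W**2) (I(W, K) = 7/(-8 + (W*(30*W) - 1)) = 7/(-8 + (30*W**2 - 1)) = 7/(-8 + (-1 + 30*W**2)) = 7/(-9 + 30*W**2))
(-3 + V(I(m, 1), 2))*p = (-3 - 5)*(-2) = -8*(-2) = 16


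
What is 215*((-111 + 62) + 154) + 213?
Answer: 22788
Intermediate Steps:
215*((-111 + 62) + 154) + 213 = 215*(-49 + 154) + 213 = 215*105 + 213 = 22575 + 213 = 22788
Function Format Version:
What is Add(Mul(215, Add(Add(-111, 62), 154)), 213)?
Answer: 22788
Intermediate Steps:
Add(Mul(215, Add(Add(-111, 62), 154)), 213) = Add(Mul(215, Add(-49, 154)), 213) = Add(Mul(215, 105), 213) = Add(22575, 213) = 22788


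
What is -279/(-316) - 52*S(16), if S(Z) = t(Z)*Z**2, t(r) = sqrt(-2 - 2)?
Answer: 279/316 - 26624*I ≈ 0.88291 - 26624.0*I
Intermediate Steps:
t(r) = 2*I (t(r) = sqrt(-4) = 2*I)
S(Z) = 2*I*Z**2 (S(Z) = (2*I)*Z**2 = 2*I*Z**2)
-279/(-316) - 52*S(16) = -279/(-316) - 104*I*16**2 = -279*(-1/316) - 104*I*256 = 279/316 - 26624*I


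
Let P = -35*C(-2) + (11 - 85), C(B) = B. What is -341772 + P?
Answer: -341776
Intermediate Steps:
P = -4 (P = -35*(-2) + (11 - 85) = 70 - 74 = -4)
-341772 + P = -341772 - 4 = -341776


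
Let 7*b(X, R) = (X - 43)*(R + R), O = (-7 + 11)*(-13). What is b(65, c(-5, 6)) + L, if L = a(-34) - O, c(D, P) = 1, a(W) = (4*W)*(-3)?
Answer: 3264/7 ≈ 466.29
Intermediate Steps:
a(W) = -12*W
O = -52 (O = 4*(-13) = -52)
b(X, R) = 2*R*(-43 + X)/7 (b(X, R) = ((X - 43)*(R + R))/7 = ((-43 + X)*(2*R))/7 = (2*R*(-43 + X))/7 = 2*R*(-43 + X)/7)
L = 460 (L = -12*(-34) - 1*(-52) = 408 + 52 = 460)
b(65, c(-5, 6)) + L = (2/7)*1*(-43 + 65) + 460 = (2/7)*1*22 + 460 = 44/7 + 460 = 3264/7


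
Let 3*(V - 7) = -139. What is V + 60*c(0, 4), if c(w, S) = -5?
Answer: -1018/3 ≈ -339.33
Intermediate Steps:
V = -118/3 (V = 7 + (⅓)*(-139) = 7 - 139/3 = -118/3 ≈ -39.333)
V + 60*c(0, 4) = -118/3 + 60*(-5) = -118/3 - 300 = -1018/3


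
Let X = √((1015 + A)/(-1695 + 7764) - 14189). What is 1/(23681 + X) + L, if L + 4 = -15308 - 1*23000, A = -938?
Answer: (-76624*√9226389 + 46270590021*I)/(-1207731*I + 2*√9226389) ≈ -38312.0 - 2.3842e-7*I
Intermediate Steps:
L = -38312 (L = -4 + (-15308 - 1*23000) = -4 + (-15308 - 23000) = -4 - 38308 = -38312)
X = 2*I*√9226389/51 (X = √((1015 - 938)/(-1695 + 7764) - 14189) = √(77/6069 - 14189) = √(77*(1/6069) - 14189) = √(11/867 - 14189) = √(-12301852/867) = 2*I*√9226389/51 ≈ 119.12*I)
1/(23681 + X) + L = 1/(23681 + 2*I*√9226389/51) - 38312 = -38312 + 1/(23681 + 2*I*√9226389/51)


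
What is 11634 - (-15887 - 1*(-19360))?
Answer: 8161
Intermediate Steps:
11634 - (-15887 - 1*(-19360)) = 11634 - (-15887 + 19360) = 11634 - 1*3473 = 11634 - 3473 = 8161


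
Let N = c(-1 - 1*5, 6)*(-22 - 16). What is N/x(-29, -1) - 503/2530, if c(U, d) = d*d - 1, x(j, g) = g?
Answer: 3364397/2530 ≈ 1329.8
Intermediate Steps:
c(U, d) = -1 + d**2 (c(U, d) = d**2 - 1 = -1 + d**2)
N = -1330 (N = (-1 + 6**2)*(-22 - 16) = (-1 + 36)*(-38) = 35*(-38) = -1330)
N/x(-29, -1) - 503/2530 = -1330/(-1) - 503/2530 = -1330*(-1) - 503*1/2530 = 1330 - 503/2530 = 3364397/2530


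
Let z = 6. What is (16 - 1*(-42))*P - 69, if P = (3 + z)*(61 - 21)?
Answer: 20811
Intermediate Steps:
P = 360 (P = (3 + 6)*(61 - 21) = 9*40 = 360)
(16 - 1*(-42))*P - 69 = (16 - 1*(-42))*360 - 69 = (16 + 42)*360 - 69 = 58*360 - 69 = 20880 - 69 = 20811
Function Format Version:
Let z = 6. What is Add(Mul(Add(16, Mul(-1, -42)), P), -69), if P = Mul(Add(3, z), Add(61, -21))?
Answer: 20811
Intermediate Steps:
P = 360 (P = Mul(Add(3, 6), Add(61, -21)) = Mul(9, 40) = 360)
Add(Mul(Add(16, Mul(-1, -42)), P), -69) = Add(Mul(Add(16, Mul(-1, -42)), 360), -69) = Add(Mul(Add(16, 42), 360), -69) = Add(Mul(58, 360), -69) = Add(20880, -69) = 20811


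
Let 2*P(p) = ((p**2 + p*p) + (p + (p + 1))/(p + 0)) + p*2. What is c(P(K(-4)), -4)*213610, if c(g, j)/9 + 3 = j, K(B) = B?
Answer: -13457430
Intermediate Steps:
P(p) = p + p**2 + (1 + 2*p)/(2*p) (P(p) = (((p**2 + p*p) + (p + (p + 1))/(p + 0)) + p*2)/2 = (((p**2 + p**2) + (p + (1 + p))/p) + 2*p)/2 = ((2*p**2 + (1 + 2*p)/p) + 2*p)/2 = (2*p + 2*p**2 + (1 + 2*p)/p)/2 = p + p**2 + (1 + 2*p)/(2*p))
c(g, j) = -27 + 9*j
c(P(K(-4)), -4)*213610 = (-27 + 9*(-4))*213610 = (-27 - 36)*213610 = -63*213610 = -13457430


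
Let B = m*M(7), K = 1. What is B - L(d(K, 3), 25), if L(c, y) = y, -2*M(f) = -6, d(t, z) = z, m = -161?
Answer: -508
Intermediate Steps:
M(f) = 3 (M(f) = -½*(-6) = 3)
B = -483 (B = -161*3 = -483)
B - L(d(K, 3), 25) = -483 - 1*25 = -483 - 25 = -508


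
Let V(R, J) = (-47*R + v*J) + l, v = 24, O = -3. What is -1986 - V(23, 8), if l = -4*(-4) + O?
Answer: -1110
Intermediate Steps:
l = 13 (l = -4*(-4) - 3 = 16 - 3 = 13)
V(R, J) = 13 - 47*R + 24*J (V(R, J) = (-47*R + 24*J) + 13 = 13 - 47*R + 24*J)
-1986 - V(23, 8) = -1986 - (13 - 47*23 + 24*8) = -1986 - (13 - 1081 + 192) = -1986 - 1*(-876) = -1986 + 876 = -1110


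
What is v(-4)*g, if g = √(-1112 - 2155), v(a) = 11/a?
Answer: -363*I*√3/4 ≈ -157.18*I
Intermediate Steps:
g = 33*I*√3 (g = √(-3267) = 33*I*√3 ≈ 57.158*I)
v(-4)*g = (11/(-4))*(33*I*√3) = (11*(-¼))*(33*I*√3) = -363*I*√3/4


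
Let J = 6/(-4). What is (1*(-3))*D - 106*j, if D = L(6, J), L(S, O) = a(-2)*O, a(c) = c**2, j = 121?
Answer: -12808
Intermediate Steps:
J = -3/2 (J = 6*(-1/4) = -3/2 ≈ -1.5000)
L(S, O) = 4*O (L(S, O) = (-2)**2*O = 4*O)
D = -6 (D = 4*(-3/2) = -6)
(1*(-3))*D - 106*j = (1*(-3))*(-6) - 106*121 = -3*(-6) - 12826 = 18 - 12826 = -12808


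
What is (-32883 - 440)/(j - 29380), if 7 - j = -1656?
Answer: 33323/27717 ≈ 1.2023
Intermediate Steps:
j = 1663 (j = 7 - 1*(-1656) = 7 + 1656 = 1663)
(-32883 - 440)/(j - 29380) = (-32883 - 440)/(1663 - 29380) = -33323/(-27717) = -33323*(-1/27717) = 33323/27717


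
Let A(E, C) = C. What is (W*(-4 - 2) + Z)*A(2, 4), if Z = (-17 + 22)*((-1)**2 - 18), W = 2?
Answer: -388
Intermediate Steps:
Z = -85 (Z = 5*(1 - 18) = 5*(-17) = -85)
(W*(-4 - 2) + Z)*A(2, 4) = (2*(-4 - 2) - 85)*4 = (2*(-6) - 85)*4 = (-12 - 85)*4 = -97*4 = -388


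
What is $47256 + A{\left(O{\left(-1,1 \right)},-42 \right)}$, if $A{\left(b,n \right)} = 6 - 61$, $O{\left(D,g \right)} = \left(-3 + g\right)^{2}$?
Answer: $47201$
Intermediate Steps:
$A{\left(b,n \right)} = -55$
$47256 + A{\left(O{\left(-1,1 \right)},-42 \right)} = 47256 - 55 = 47201$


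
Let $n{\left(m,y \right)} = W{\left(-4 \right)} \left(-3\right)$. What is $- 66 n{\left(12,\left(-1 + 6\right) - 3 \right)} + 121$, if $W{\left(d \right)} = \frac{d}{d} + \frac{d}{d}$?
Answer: $517$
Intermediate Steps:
$W{\left(d \right)} = 2$ ($W{\left(d \right)} = 1 + 1 = 2$)
$n{\left(m,y \right)} = -6$ ($n{\left(m,y \right)} = 2 \left(-3\right) = -6$)
$- 66 n{\left(12,\left(-1 + 6\right) - 3 \right)} + 121 = \left(-66\right) \left(-6\right) + 121 = 396 + 121 = 517$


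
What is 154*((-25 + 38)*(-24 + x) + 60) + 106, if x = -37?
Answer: -112776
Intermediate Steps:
154*((-25 + 38)*(-24 + x) + 60) + 106 = 154*((-25 + 38)*(-24 - 37) + 60) + 106 = 154*(13*(-61) + 60) + 106 = 154*(-793 + 60) + 106 = 154*(-733) + 106 = -112882 + 106 = -112776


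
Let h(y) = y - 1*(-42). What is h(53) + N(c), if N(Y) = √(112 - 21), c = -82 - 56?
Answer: 95 + √91 ≈ 104.54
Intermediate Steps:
c = -138
N(Y) = √91
h(y) = 42 + y (h(y) = y + 42 = 42 + y)
h(53) + N(c) = (42 + 53) + √91 = 95 + √91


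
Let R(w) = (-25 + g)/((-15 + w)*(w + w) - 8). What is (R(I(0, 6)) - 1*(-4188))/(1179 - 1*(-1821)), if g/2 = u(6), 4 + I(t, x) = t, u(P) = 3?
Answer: 603053/432000 ≈ 1.3960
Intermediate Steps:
I(t, x) = -4 + t
g = 6 (g = 2*3 = 6)
R(w) = -19/(-8 + 2*w*(-15 + w)) (R(w) = (-25 + 6)/((-15 + w)*(w + w) - 8) = -19/((-15 + w)*(2*w) - 8) = -19/(2*w*(-15 + w) - 8) = -19/(-8 + 2*w*(-15 + w)))
(R(I(0, 6)) - 1*(-4188))/(1179 - 1*(-1821)) = (19/(2*(4 - (-4 + 0)**2 + 15*(-4 + 0))) - 1*(-4188))/(1179 - 1*(-1821)) = (19/(2*(4 - 1*(-4)**2 + 15*(-4))) + 4188)/(1179 + 1821) = (19/(2*(4 - 1*16 - 60)) + 4188)/3000 = (19/(2*(4 - 16 - 60)) + 4188)*(1/3000) = ((19/2)/(-72) + 4188)*(1/3000) = ((19/2)*(-1/72) + 4188)*(1/3000) = (-19/144 + 4188)*(1/3000) = (603053/144)*(1/3000) = 603053/432000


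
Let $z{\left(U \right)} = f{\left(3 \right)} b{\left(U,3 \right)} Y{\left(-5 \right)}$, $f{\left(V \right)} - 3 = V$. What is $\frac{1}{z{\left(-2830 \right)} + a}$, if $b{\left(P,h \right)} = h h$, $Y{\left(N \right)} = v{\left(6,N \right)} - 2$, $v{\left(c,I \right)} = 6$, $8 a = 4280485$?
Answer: $\frac{8}{4282213} \approx 1.8682 \cdot 10^{-6}$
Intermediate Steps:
$a = \frac{4280485}{8}$ ($a = \frac{1}{8} \cdot 4280485 = \frac{4280485}{8} \approx 5.3506 \cdot 10^{5}$)
$Y{\left(N \right)} = 4$ ($Y{\left(N \right)} = 6 - 2 = 4$)
$f{\left(V \right)} = 3 + V$
$b{\left(P,h \right)} = h^{2}$
$z{\left(U \right)} = 216$ ($z{\left(U \right)} = \left(3 + 3\right) 3^{2} \cdot 4 = 6 \cdot 9 \cdot 4 = 54 \cdot 4 = 216$)
$\frac{1}{z{\left(-2830 \right)} + a} = \frac{1}{216 + \frac{4280485}{8}} = \frac{1}{\frac{4282213}{8}} = \frac{8}{4282213}$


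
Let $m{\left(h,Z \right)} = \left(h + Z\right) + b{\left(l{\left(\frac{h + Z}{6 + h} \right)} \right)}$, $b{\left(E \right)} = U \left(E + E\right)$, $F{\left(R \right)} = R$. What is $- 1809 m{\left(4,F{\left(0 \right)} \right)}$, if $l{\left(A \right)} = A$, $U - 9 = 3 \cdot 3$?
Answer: $- \frac{166428}{5} \approx -33286.0$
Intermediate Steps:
$U = 18$ ($U = 9 + 3 \cdot 3 = 9 + 9 = 18$)
$b{\left(E \right)} = 36 E$ ($b{\left(E \right)} = 18 \left(E + E\right) = 18 \cdot 2 E = 36 E$)
$m{\left(h,Z \right)} = Z + h + \frac{36 \left(Z + h\right)}{6 + h}$ ($m{\left(h,Z \right)} = \left(h + Z\right) + 36 \frac{h + Z}{6 + h} = \left(Z + h\right) + 36 \frac{Z + h}{6 + h} = \left(Z + h\right) + \frac{36 \left(Z + h\right)}{6 + h} = Z + h + \frac{36 \left(Z + h\right)}{6 + h}$)
$- 1809 m{\left(4,F{\left(0 \right)} \right)} = - 1809 \frac{36 \cdot 0 + 36 \cdot 4 + \left(6 + 4\right) \left(0 + 4\right)}{6 + 4} = - 1809 \frac{0 + 144 + 10 \cdot 4}{10} = - 1809 \frac{0 + 144 + 40}{10} = - 1809 \cdot \frac{1}{10} \cdot 184 = \left(-1809\right) \frac{92}{5} = - \frac{166428}{5}$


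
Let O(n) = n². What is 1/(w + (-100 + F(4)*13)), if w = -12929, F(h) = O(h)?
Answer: -1/12821 ≈ -7.7997e-5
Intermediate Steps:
F(h) = h²
1/(w + (-100 + F(4)*13)) = 1/(-12929 + (-100 + 4²*13)) = 1/(-12929 + (-100 + 16*13)) = 1/(-12929 + (-100 + 208)) = 1/(-12929 + 108) = 1/(-12821) = -1/12821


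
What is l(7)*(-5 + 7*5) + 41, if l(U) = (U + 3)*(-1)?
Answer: -259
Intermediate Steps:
l(U) = -3 - U (l(U) = (3 + U)*(-1) = -3 - U)
l(7)*(-5 + 7*5) + 41 = (-3 - 1*7)*(-5 + 7*5) + 41 = (-3 - 7)*(-5 + 35) + 41 = -10*30 + 41 = -300 + 41 = -259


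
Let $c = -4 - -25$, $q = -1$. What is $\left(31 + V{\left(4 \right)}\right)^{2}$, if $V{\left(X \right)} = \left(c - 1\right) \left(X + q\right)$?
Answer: $8281$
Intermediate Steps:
$c = 21$ ($c = -4 + 25 = 21$)
$V{\left(X \right)} = -20 + 20 X$ ($V{\left(X \right)} = \left(21 - 1\right) \left(X - 1\right) = 20 \left(-1 + X\right) = -20 + 20 X$)
$\left(31 + V{\left(4 \right)}\right)^{2} = \left(31 + \left(-20 + 20 \cdot 4\right)\right)^{2} = \left(31 + \left(-20 + 80\right)\right)^{2} = \left(31 + 60\right)^{2} = 91^{2} = 8281$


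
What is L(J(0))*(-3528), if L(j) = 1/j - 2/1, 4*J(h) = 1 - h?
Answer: -7056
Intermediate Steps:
J(h) = ¼ - h/4 (J(h) = (1 - h)/4 = ¼ - h/4)
L(j) = -2 + 1/j (L(j) = 1/j - 2*1 = 1/j - 2 = -2 + 1/j)
L(J(0))*(-3528) = (-2 + 1/(¼ - ¼*0))*(-3528) = (-2 + 1/(¼ + 0))*(-3528) = (-2 + 1/(¼))*(-3528) = (-2 + 4)*(-3528) = 2*(-3528) = -7056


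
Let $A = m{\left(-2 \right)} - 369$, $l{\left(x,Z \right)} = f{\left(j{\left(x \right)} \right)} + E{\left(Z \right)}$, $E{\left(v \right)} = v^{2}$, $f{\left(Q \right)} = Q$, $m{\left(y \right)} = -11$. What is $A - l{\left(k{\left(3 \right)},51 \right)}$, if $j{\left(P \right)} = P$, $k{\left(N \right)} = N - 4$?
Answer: $-2980$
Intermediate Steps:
$k{\left(N \right)} = -4 + N$
$l{\left(x,Z \right)} = x + Z^{2}$
$A = -380$ ($A = -11 - 369 = -380$)
$A - l{\left(k{\left(3 \right)},51 \right)} = -380 - \left(\left(-4 + 3\right) + 51^{2}\right) = -380 - \left(-1 + 2601\right) = -380 - 2600 = -2980$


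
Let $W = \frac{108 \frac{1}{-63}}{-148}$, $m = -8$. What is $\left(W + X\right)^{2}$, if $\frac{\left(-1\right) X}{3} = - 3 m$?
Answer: $\frac{347636025}{67081} \approx 5182.3$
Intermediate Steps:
$X = -72$ ($X = - 3 \left(\left(-3\right) \left(-8\right)\right) = \left(-3\right) 24 = -72$)
$W = \frac{3}{259}$ ($W = 108 \left(- \frac{1}{63}\right) \left(- \frac{1}{148}\right) = \left(- \frac{12}{7}\right) \left(- \frac{1}{148}\right) = \frac{3}{259} \approx 0.011583$)
$\left(W + X\right)^{2} = \left(\frac{3}{259} - 72\right)^{2} = \left(- \frac{18645}{259}\right)^{2} = \frac{347636025}{67081}$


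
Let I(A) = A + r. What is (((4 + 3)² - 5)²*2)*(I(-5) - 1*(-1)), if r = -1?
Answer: -19360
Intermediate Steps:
I(A) = -1 + A (I(A) = A - 1 = -1 + A)
(((4 + 3)² - 5)²*2)*(I(-5) - 1*(-1)) = (((4 + 3)² - 5)²*2)*((-1 - 5) - 1*(-1)) = ((7² - 5)²*2)*(-6 + 1) = ((49 - 5)²*2)*(-5) = (44²*2)*(-5) = (1936*2)*(-5) = 3872*(-5) = -19360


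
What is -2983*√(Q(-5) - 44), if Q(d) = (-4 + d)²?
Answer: -2983*√37 ≈ -18145.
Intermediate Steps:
-2983*√(Q(-5) - 44) = -2983*√((-4 - 5)² - 44) = -2983*√((-9)² - 44) = -2983*√(81 - 44) = -2983*√37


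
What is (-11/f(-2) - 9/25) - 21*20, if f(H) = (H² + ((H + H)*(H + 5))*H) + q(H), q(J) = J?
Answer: -273509/650 ≈ -420.78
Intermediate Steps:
f(H) = H + H² + 2*H²*(5 + H) (f(H) = (H² + ((H + H)*(H + 5))*H) + H = (H² + ((2*H)*(5 + H))*H) + H = (H² + (2*H*(5 + H))*H) + H = (H² + 2*H²*(5 + H)) + H = H + H² + 2*H²*(5 + H))
(-11/f(-2) - 9/25) - 21*20 = (-11*(-1/(2*(1 + 2*(-2)² + 11*(-2)))) - 9/25) - 21*20 = (-11*(-1/(2*(1 + 2*4 - 22))) - 9*1/25) - 420 = (-11*(-1/(2*(1 + 8 - 22))) - 9/25) - 420 = (-11/((-2*(-13))) - 9/25) - 420 = (-11/26 - 9/25) - 420 = -509/650 - 420 = -273509/650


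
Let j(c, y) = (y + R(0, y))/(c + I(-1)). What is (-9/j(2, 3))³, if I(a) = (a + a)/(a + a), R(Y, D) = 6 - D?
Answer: -729/8 ≈ -91.125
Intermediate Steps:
I(a) = 1 (I(a) = (2*a)/((2*a)) = (2*a)*(1/(2*a)) = 1)
j(c, y) = 6/(1 + c) (j(c, y) = (y + (6 - y))/(c + 1) = 6/(1 + c))
(-9/j(2, 3))³ = (-9/(6/(1 + 2)))³ = (-9/(6/3))³ = (-9/(6*(⅓)))³ = (-9/2)³ = -729/8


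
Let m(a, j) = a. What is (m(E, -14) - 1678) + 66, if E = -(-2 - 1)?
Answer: -1609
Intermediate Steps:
E = 3 (E = -1*(-3) = 3)
(m(E, -14) - 1678) + 66 = (3 - 1678) + 66 = -1675 + 66 = -1609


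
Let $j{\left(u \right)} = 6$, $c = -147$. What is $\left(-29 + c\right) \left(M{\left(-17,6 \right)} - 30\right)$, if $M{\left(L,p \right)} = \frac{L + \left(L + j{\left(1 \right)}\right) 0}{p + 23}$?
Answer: $\frac{156112}{29} \approx 5383.2$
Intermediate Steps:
$M{\left(L,p \right)} = \frac{L}{23 + p}$ ($M{\left(L,p \right)} = \frac{L + \left(L + 6\right) 0}{p + 23} = \frac{L + \left(6 + L\right) 0}{23 + p} = \frac{L + 0}{23 + p} = \frac{L}{23 + p}$)
$\left(-29 + c\right) \left(M{\left(-17,6 \right)} - 30\right) = \left(-29 - 147\right) \left(- \frac{17}{23 + 6} - 30\right) = - 176 \left(- \frac{17}{29} - 30\right) = \left(-176\right) \left(- \frac{887}{29}\right) = \frac{156112}{29}$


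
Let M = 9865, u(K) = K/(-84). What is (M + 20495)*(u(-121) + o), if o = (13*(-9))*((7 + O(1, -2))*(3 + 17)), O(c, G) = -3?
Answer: -1988881070/7 ≈ -2.8413e+8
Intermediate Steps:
u(K) = -K/84 (u(K) = K*(-1/84) = -K/84)
o = -9360 (o = (13*(-9))*((7 - 3)*(3 + 17)) = -468*20 = -117*80 = -9360)
(M + 20495)*(u(-121) + o) = (9865 + 20495)*(-1/84*(-121) - 9360) = 30360*(121/84 - 9360) = 30360*(-786119/84) = -1988881070/7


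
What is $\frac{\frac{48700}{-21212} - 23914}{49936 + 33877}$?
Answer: $- \frac{126828117}{444460339} \approx -0.28535$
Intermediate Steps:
$\frac{\frac{48700}{-21212} - 23914}{49936 + 33877} = \frac{48700 \left(- \frac{1}{21212}\right) - 23914}{83813} = \left(- \frac{12175}{5303} - 23914\right) \frac{1}{83813} = \left(- \frac{126828117}{5303}\right) \frac{1}{83813} = - \frac{126828117}{444460339}$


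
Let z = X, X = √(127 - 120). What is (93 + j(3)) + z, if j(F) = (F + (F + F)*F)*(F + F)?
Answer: 219 + √7 ≈ 221.65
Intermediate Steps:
X = √7 ≈ 2.6458
j(F) = 2*F*(F + 2*F²) (j(F) = (F + (2*F)*F)*(2*F) = (F + 2*F²)*(2*F) = 2*F*(F + 2*F²))
z = √7 ≈ 2.6458
(93 + j(3)) + z = (93 + 3²*(2 + 4*3)) + √7 = (93 + 9*(2 + 12)) + √7 = (93 + 9*14) + √7 = (93 + 126) + √7 = 219 + √7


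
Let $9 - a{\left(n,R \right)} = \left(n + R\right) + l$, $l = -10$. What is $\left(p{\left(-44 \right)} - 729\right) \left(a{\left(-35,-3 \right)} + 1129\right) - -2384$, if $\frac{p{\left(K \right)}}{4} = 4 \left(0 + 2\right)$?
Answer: $-824258$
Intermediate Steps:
$p{\left(K \right)} = 32$ ($p{\left(K \right)} = 4 \cdot 4 \left(0 + 2\right) = 4 \cdot 4 \cdot 2 = 4 \cdot 8 = 32$)
$a{\left(n,R \right)} = 19 - R - n$ ($a{\left(n,R \right)} = 9 - \left(\left(n + R\right) - 10\right) = 9 - \left(\left(R + n\right) - 10\right) = 9 - \left(-10 + R + n\right) = 19 - R - n$)
$\left(p{\left(-44 \right)} - 729\right) \left(a{\left(-35,-3 \right)} + 1129\right) - -2384 = \left(32 - 729\right) \left(\left(19 - -3 - -35\right) + 1129\right) - -2384 = - 697 \left(\left(19 + 3 + 35\right) + 1129\right) + 2384 = - 697 \left(57 + 1129\right) + 2384 = \left(-697\right) 1186 + 2384 = -826642 + 2384 = -824258$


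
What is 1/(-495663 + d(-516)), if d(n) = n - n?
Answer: -1/495663 ≈ -2.0175e-6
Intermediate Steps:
d(n) = 0
1/(-495663 + d(-516)) = 1/(-495663 + 0) = 1/(-495663) = -1/495663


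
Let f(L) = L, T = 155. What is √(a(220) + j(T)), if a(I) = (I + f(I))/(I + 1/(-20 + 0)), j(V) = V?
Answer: √3038147355/4399 ≈ 12.530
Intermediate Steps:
a(I) = 2*I/(-1/20 + I) (a(I) = (I + I)/(I + 1/(-20 + 0)) = (2*I)/(I + 1/(-20)) = (2*I)/(I - 1/20) = (2*I)/(-1/20 + I) = 2*I/(-1/20 + I))
√(a(220) + j(T)) = √(40*220/(-1 + 20*220) + 155) = √(40*220/(-1 + 4400) + 155) = √(40*220/4399 + 155) = √(40*220*(1/4399) + 155) = √(8800/4399 + 155) = √(690645/4399) = √3038147355/4399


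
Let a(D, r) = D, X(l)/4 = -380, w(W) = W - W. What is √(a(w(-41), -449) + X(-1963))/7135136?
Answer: I*√95/1783784 ≈ 5.4641e-6*I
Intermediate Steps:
w(W) = 0
X(l) = -1520 (X(l) = 4*(-380) = -1520)
√(a(w(-41), -449) + X(-1963))/7135136 = √(0 - 1520)/7135136 = √(-1520)*(1/7135136) = (4*I*√95)*(1/7135136) = I*√95/1783784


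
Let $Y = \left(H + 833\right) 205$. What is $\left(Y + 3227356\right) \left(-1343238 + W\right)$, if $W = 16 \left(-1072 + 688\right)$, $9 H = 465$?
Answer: $-4599655515572$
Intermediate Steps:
$H = \frac{155}{3}$ ($H = \frac{1}{9} \cdot 465 = \frac{155}{3} \approx 51.667$)
$W = -6144$ ($W = 16 \left(-384\right) = -6144$)
$Y = \frac{544070}{3}$ ($Y = \left(\frac{155}{3} + 833\right) 205 = \frac{2654}{3} \cdot 205 = \frac{544070}{3} \approx 1.8136 \cdot 10^{5}$)
$\left(Y + 3227356\right) \left(-1343238 + W\right) = \left(\frac{544070}{3} + 3227356\right) \left(-1343238 - 6144\right) = \frac{10226138}{3} \left(-1349382\right) = -4599655515572$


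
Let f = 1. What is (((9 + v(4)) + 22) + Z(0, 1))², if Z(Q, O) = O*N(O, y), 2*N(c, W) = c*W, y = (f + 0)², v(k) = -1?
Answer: 3721/4 ≈ 930.25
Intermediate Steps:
y = 1 (y = (1 + 0)² = 1² = 1)
N(c, W) = W*c/2 (N(c, W) = (c*W)/2 = (W*c)/2 = W*c/2)
Z(Q, O) = O²/2 (Z(Q, O) = O*((½)*1*O) = O*(O/2) = O²/2)
(((9 + v(4)) + 22) + Z(0, 1))² = (((9 - 1) + 22) + (½)*1²)² = ((8 + 22) + (½)*1)² = (30 + ½)² = (61/2)² = 3721/4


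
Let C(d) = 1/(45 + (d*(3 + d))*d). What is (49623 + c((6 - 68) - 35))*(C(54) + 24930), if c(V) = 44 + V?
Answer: 205457092135270/166257 ≈ 1.2358e+9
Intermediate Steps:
C(d) = 1/(45 + d²*(3 + d))
(49623 + c((6 - 68) - 35))*(C(54) + 24930) = (49623 + (44 + ((6 - 68) - 35)))*(1/(45 + 54³ + 3*54²) + 24930) = (49623 + (44 + (-62 - 35)))*(1/(45 + 157464 + 3*2916) + 24930) = (49623 + (44 - 97))*(1/(45 + 157464 + 8748) + 24930) = (49623 - 53)*(1/166257 + 24930) = 49570*(1/166257 + 24930) = 49570*(4144787011/166257) = 205457092135270/166257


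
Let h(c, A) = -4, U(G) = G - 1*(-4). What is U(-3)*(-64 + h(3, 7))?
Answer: -68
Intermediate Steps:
U(G) = 4 + G (U(G) = G + 4 = 4 + G)
U(-3)*(-64 + h(3, 7)) = (4 - 3)*(-64 - 4) = 1*(-68) = -68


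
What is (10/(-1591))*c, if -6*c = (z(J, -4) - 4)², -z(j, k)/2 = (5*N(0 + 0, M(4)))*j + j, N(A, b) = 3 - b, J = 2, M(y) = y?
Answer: 240/1591 ≈ 0.15085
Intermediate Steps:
z(j, k) = 8*j (z(j, k) = -2*((5*(3 - 1*4))*j + j) = -2*((5*(3 - 4))*j + j) = -2*((5*(-1))*j + j) = -2*(-5*j + j) = -(-8)*j = 8*j)
c = -24 (c = -(8*2 - 4)²/6 = -(16 - 4)²/6 = -⅙*12² = -⅙*144 = -24)
(10/(-1591))*c = (10/(-1591))*(-24) = (10*(-1/1591))*(-24) = -10/1591*(-24) = 240/1591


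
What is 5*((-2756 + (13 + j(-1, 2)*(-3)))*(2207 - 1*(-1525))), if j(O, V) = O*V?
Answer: -51072420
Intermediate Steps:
5*((-2756 + (13 + j(-1, 2)*(-3)))*(2207 - 1*(-1525))) = 5*((-2756 + (13 - 1*2*(-3)))*(2207 - 1*(-1525))) = 5*((-2756 + (13 - 2*(-3)))*(2207 + 1525)) = 5*((-2756 + (13 + 6))*3732) = 5*((-2756 + 19)*3732) = 5*(-2737*3732) = 5*(-10214484) = -51072420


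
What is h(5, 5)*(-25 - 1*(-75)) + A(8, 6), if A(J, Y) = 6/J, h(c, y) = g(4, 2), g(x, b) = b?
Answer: 403/4 ≈ 100.75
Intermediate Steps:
h(c, y) = 2
h(5, 5)*(-25 - 1*(-75)) + A(8, 6) = 2*(-25 - 1*(-75)) + 6/8 = 2*(-25 + 75) + 6*(⅛) = 2*50 + ¾ = 100 + ¾ = 403/4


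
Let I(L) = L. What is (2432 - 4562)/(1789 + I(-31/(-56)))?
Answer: -7952/6681 ≈ -1.1902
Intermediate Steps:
(2432 - 4562)/(1789 + I(-31/(-56))) = (2432 - 4562)/(1789 - 31/(-56)) = -2130/(1789 - 31*(-1/56)) = -2130/(1789 + 31/56) = -2130/100215/56 = -2130*56/100215 = -7952/6681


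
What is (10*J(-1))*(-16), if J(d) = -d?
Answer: -160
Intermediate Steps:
(10*J(-1))*(-16) = (10*(-1*(-1)))*(-16) = (10*1)*(-16) = 10*(-16) = -160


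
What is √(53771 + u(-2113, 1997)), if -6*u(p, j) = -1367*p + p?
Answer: I*√3845598/3 ≈ 653.67*I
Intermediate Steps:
u(p, j) = 683*p/3 (u(p, j) = -(-1367*p + p)/6 = -(-683)*p/3 = 683*p/3)
√(53771 + u(-2113, 1997)) = √(53771 + (683/3)*(-2113)) = √(53771 - 1443179/3) = √(-1281866/3) = I*√3845598/3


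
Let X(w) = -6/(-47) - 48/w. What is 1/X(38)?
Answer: -893/1014 ≈ -0.88067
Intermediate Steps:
X(w) = 6/47 - 48/w (X(w) = -6*(-1/47) - 48/w = 6/47 - 48/w)
1/X(38) = 1/(6/47 - 48/38) = 1/(6/47 - 48*1/38) = 1/(6/47 - 24/19) = 1/(-1014/893) = -893/1014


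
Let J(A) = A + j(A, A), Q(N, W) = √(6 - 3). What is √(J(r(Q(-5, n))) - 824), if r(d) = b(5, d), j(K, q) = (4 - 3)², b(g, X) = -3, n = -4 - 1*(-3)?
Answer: I*√826 ≈ 28.74*I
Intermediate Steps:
n = -1 (n = -4 + 3 = -1)
Q(N, W) = √3
j(K, q) = 1 (j(K, q) = 1² = 1)
r(d) = -3
J(A) = 1 + A (J(A) = A + 1 = 1 + A)
√(J(r(Q(-5, n))) - 824) = √((1 - 3) - 824) = √(-2 - 824) = √(-826) = I*√826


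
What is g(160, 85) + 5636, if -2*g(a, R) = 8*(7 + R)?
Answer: 5268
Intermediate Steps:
g(a, R) = -28 - 4*R (g(a, R) = -4*(7 + R) = -(56 + 8*R)/2 = -28 - 4*R)
g(160, 85) + 5636 = (-28 - 4*85) + 5636 = (-28 - 340) + 5636 = -368 + 5636 = 5268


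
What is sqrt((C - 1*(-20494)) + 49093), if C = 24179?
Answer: sqrt(93766) ≈ 306.21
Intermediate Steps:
sqrt((C - 1*(-20494)) + 49093) = sqrt((24179 - 1*(-20494)) + 49093) = sqrt((24179 + 20494) + 49093) = sqrt(44673 + 49093) = sqrt(93766)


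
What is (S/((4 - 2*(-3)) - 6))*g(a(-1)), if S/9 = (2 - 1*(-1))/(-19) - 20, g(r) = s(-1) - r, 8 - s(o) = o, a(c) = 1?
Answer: -6894/19 ≈ -362.84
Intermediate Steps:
s(o) = 8 - o
g(r) = 9 - r (g(r) = (8 - 1*(-1)) - r = (8 + 1) - r = 9 - r)
S = -3447/19 (S = 9*((2 - 1*(-1))/(-19) - 20) = 9*((2 + 1)*(-1/19) - 20) = 9*(3*(-1/19) - 20) = 9*(-3/19 - 20) = 9*(-383/19) = -3447/19 ≈ -181.42)
(S/((4 - 2*(-3)) - 6))*g(a(-1)) = (-3447/19/((4 - 2*(-3)) - 6))*(9 - 1*1) = (-3447/19/((4 + 6) - 6))*(9 - 1) = (-3447/19/(10 - 6))*8 = (-3447/19/4)*8 = ((¼)*(-3447/19))*8 = -3447/76*8 = -6894/19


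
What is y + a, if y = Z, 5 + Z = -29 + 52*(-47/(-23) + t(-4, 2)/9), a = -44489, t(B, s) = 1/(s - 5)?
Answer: -27583991/621 ≈ -44419.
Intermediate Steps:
t(B, s) = 1/(-5 + s)
Z = 43678/621 (Z = -5 + (-29 + 52*(-47/(-23) + 1/((-5 + 2)*9))) = -5 + (-29 + 52*(-47*(-1/23) + (⅑)/(-3))) = -5 + (-29 + 52*(47/23 - ⅓*⅑)) = -5 + (-29 + 52*(47/23 - 1/27)) = -5 + (-29 + 52*(1246/621)) = -5 + (-29 + 64792/621) = -5 + 46783/621 = 43678/621 ≈ 70.335)
y = 43678/621 ≈ 70.335
y + a = 43678/621 - 44489 = -27583991/621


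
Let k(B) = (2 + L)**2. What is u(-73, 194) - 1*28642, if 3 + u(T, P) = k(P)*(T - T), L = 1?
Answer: -28645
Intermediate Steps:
k(B) = 9 (k(B) = (2 + 1)**2 = 3**2 = 9)
u(T, P) = -3 (u(T, P) = -3 + 9*(T - T) = -3 + 9*0 = -3 + 0 = -3)
u(-73, 194) - 1*28642 = -3 - 1*28642 = -3 - 28642 = -28645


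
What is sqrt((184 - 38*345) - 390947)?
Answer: I*sqrt(403873) ≈ 635.51*I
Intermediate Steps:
sqrt((184 - 38*345) - 390947) = sqrt((184 - 13110) - 390947) = sqrt(-12926 - 390947) = sqrt(-403873) = I*sqrt(403873)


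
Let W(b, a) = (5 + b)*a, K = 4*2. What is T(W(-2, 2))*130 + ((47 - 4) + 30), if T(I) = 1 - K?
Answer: -837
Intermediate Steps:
K = 8
W(b, a) = a*(5 + b)
T(I) = -7 (T(I) = 1 - 1*8 = 1 - 8 = -7)
T(W(-2, 2))*130 + ((47 - 4) + 30) = -7*130 + ((47 - 4) + 30) = -910 + (43 + 30) = -910 + 73 = -837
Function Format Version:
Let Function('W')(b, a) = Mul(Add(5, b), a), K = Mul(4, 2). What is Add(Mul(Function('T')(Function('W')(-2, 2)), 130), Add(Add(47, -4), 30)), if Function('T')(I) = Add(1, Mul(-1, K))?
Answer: -837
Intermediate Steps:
K = 8
Function('W')(b, a) = Mul(a, Add(5, b))
Function('T')(I) = -7 (Function('T')(I) = Add(1, Mul(-1, 8)) = Add(1, -8) = -7)
Add(Mul(Function('T')(Function('W')(-2, 2)), 130), Add(Add(47, -4), 30)) = Add(Mul(-7, 130), Add(Add(47, -4), 30)) = Add(-910, Add(43, 30)) = Add(-910, 73) = -837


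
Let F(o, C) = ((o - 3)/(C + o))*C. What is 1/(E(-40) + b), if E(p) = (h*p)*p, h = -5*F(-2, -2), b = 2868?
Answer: 1/22868 ≈ 4.3729e-5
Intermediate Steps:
F(o, C) = C*(-3 + o)/(C + o) (F(o, C) = ((-3 + o)/(C + o))*C = C*(-3 + o)/(C + o))
h = 25/2 (h = -(-10)*(-3 - 2)/(-2 - 2) = -(-10)*(-5)/(-4) = -(-10)*(-1)*(-5)/4 = -5*(-5/2) = 25/2 ≈ 12.500)
E(p) = 25*p²/2 (E(p) = (25*p/2)*p = 25*p²/2)
1/(E(-40) + b) = 1/((25/2)*(-40)² + 2868) = 1/((25/2)*1600 + 2868) = 1/(20000 + 2868) = 1/22868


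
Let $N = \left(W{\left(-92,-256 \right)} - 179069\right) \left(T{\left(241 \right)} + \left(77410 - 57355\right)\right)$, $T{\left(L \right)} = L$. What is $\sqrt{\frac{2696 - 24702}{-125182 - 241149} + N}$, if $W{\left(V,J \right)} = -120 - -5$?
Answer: $\frac{i \sqrt{488041804788113642318}}{366331} \approx 60305.0 i$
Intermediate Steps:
$W{\left(V,J \right)} = -115$ ($W{\left(V,J \right)} = -120 + 5 = -115$)
$N = -3636718464$ ($N = \left(-115 - 179069\right) \left(241 + \left(77410 - 57355\right)\right) = - 179184 \left(241 + \left(77410 - 57355\right)\right) = - 179184 \left(241 + 20055\right) = \left(-179184\right) 20296 = -3636718464$)
$\sqrt{\frac{2696 - 24702}{-125182 - 241149} + N} = \sqrt{\frac{2696 - 24702}{-125182 - 241149} - 3636718464} = \sqrt{- \frac{22006}{-366331} - 3636718464} = \sqrt{\left(-22006\right) \left(- \frac{1}{366331}\right) - 3636718464} = \sqrt{\frac{22006}{366331} - 3636718464} = \sqrt{- \frac{1332242711613578}{366331}} = \frac{i \sqrt{488041804788113642318}}{366331}$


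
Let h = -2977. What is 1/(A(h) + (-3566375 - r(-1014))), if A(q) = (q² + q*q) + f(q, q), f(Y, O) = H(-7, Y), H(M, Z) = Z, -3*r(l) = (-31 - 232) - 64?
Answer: 1/14155597 ≈ 7.0643e-8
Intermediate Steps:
r(l) = 109 (r(l) = -((-31 - 232) - 64)/3 = -(-263 - 64)/3 = -⅓*(-327) = 109)
f(Y, O) = Y
A(q) = q + 2*q² (A(q) = (q² + q*q) + q = (q² + q²) + q = 2*q² + q = q + 2*q²)
1/(A(h) + (-3566375 - r(-1014))) = 1/(-2977*(1 + 2*(-2977)) + (-3566375 - 1*109)) = 1/(-2977*(1 - 5954) + (-3566375 - 109)) = 1/(-2977*(-5953) - 3566484) = 1/(17722081 - 3566484) = 1/14155597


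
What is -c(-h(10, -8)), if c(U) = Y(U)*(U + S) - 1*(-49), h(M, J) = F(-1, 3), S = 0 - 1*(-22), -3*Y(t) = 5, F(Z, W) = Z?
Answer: -32/3 ≈ -10.667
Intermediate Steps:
Y(t) = -5/3 (Y(t) = -⅓*5 = -5/3)
S = 22 (S = 0 + 22 = 22)
h(M, J) = -1
c(U) = 37/3 - 5*U/3 (c(U) = -5*(U + 22)/3 - 1*(-49) = -5*(22 + U)/3 + 49 = (-110/3 - 5*U/3) + 49 = 37/3 - 5*U/3)
-c(-h(10, -8)) = -(37/3 - (-5)*(-1)/3) = -(37/3 - 5/3*1) = -(37/3 - 5/3) = -1*32/3 = -32/3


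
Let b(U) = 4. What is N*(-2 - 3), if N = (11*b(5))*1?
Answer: -220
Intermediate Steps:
N = 44 (N = (11*4)*1 = 44*1 = 44)
N*(-2 - 3) = 44*(-2 - 3) = 44*(-5) = -220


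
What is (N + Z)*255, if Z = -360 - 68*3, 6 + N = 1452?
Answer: 224910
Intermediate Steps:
N = 1446 (N = -6 + 1452 = 1446)
Z = -564 (Z = -360 - 204 = -564)
(N + Z)*255 = (1446 - 564)*255 = 882*255 = 224910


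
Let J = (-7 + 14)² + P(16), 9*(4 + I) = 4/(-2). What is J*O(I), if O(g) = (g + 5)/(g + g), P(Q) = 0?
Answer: -343/76 ≈ -4.5132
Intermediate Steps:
I = -38/9 (I = -4 + (4/(-2))/9 = -4 + (4*(-½))/9 = -4 + (⅑)*(-2) = -4 - 2/9 = -38/9 ≈ -4.2222)
O(g) = (5 + g)/(2*g) (O(g) = (5 + g)/((2*g)) = (5 + g)*(1/(2*g)) = (5 + g)/(2*g))
J = 49 (J = (-7 + 14)² + 0 = 7² + 0 = 49 + 0 = 49)
J*O(I) = 49*((5 - 38/9)/(2*(-38/9))) = 49*((½)*(-9/38)*(7/9)) = 49*(-7/76) = -343/76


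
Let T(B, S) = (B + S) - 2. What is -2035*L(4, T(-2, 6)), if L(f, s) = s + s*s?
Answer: -12210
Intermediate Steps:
T(B, S) = -2 + B + S
L(f, s) = s + s²
-2035*L(4, T(-2, 6)) = -2035*(-2 - 2 + 6)*(1 + (-2 - 2 + 6)) = -4070*(1 + 2) = -4070*3 = -2035*6 = -12210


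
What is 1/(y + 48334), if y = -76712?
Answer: -1/28378 ≈ -3.5239e-5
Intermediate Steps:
1/(y + 48334) = 1/(-76712 + 48334) = 1/(-28378) = -1/28378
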